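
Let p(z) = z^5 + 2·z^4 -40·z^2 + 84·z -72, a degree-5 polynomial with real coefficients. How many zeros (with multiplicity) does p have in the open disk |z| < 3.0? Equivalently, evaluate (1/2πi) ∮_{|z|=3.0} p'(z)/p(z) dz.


The zeros of p are: (1 + 1i), (1 - 1i), (-3 + 3i), (-3 - 3i), 2.
Their magnitudes are: 1.414, 1.414, 4.243, 4.243, 2.
Zeros with |z| < R = 3.0: (1 + 1i), (1 - 1i), 2.
Count = 3.
By the argument principle, (1/2πi) ∮_{|z|=R} p'(z)/p(z) dz equals exactly this count.

Number of zeros inside |z| < 3.0: 3.


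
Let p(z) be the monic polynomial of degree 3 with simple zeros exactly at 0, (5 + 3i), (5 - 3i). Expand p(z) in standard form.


The polynomial is p(z) = ∏_{α ∈ S} (z − α), where S = {0, (5 + 3i), (5 - 3i)}.
Expanding the product yields: p(z) = z^3 -10·z^2 + 34·z.
Note conjugate pairs combine to real quadratics: (z − (5+3i))(z − (5−3i)) = z² − 10z + 34.
The resulting polynomial has degree 3 and real coefficients as required.

p(z) = z^3 -10·z^2 + 34·z.


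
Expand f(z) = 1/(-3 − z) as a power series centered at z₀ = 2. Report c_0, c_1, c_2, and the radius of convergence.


Let w = z − z₀, so z = z₀ + w.
Then -3 − z = -3 − (z₀ + w) = (-3 − z₀) − w = -5 − w.
f(z) = 1/(-5 − w) = (1/(-5)) · 1/(1 − w/(-5)) = Σ_{n≥0} w^n / (-5)^(n+1).
So c_n = 1/(-5)^(n+1):
  c_0 = 1/(-5)^1 = -1/5.
  c_1 = 1/(-5)^2 = 1/25.
  c_2 = 1/(-5)^3 = -1/125.
The series is valid for |w/d| < 1, i.e. |z − z₀| < |d|.
Radius of convergence: R = |-3 − z₀| = |-5| = 5 (distance from z₀ to the singularity z = -3).

c_0 = -1/5, c_1 = 1/25, c_2 = -1/125; R = 5.


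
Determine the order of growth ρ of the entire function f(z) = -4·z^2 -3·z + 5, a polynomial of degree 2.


|f(z)| ≤ Σ|c_k|·r^k = O(r^2) as r → ∞. Polynomial growth is O(e^{r^ε}) for every ε > 0 (since r^2/e^{r^ε} → 0), so ρ ≤ ε for all ε > 0, i.e. ρ = 0. Every nonconstant polynomial has order 0.
Therefore ρ = 0.

Order ρ = 0.


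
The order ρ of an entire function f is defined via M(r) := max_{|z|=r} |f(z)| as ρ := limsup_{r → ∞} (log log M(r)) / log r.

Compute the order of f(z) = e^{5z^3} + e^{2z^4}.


Each summand is entire of order 3 and 4 respectively (as in the single-exponential case). The order of a sum is at most the max of the orders, so ρ ≤ 4. For the lower bound: on |z|=r choose arg z so that 2z^4 is real positive; then |e^{2z^4}| = e^{2r^4} while |e^{5z^3}| ≤ e^{5r^3} = o(e^{2r^4}). So |f| ≥ e^{2r^4}(1 − o(1)) and ρ ≥ 4. Hence ρ = max(3, 4) = 4.
Therefore ρ = 4.

Order ρ = 4.


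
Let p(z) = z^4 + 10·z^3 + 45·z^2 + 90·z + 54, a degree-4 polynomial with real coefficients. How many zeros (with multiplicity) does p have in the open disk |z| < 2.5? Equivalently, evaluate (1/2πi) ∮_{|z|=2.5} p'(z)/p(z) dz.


The zeros of p are: -3, -1, (-3 + 3i), (-3 - 3i).
Their magnitudes are: 3, 1, 4.243, 4.243.
Zeros with |z| < R = 2.5: -1.
Count = 1.
By the argument principle, (1/2πi) ∮_{|z|=R} p'(z)/p(z) dz equals exactly this count.

Number of zeros inside |z| < 2.5: 1.


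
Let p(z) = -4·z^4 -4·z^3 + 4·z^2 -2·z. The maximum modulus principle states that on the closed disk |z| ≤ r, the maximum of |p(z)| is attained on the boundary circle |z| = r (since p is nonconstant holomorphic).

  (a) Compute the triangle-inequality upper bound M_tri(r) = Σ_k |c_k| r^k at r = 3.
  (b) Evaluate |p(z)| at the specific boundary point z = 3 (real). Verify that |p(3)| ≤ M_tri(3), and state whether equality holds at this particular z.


Coefficients: c_0 = 0, c_1 = -2, c_2 = 4, c_3 = -4, c_4 = -4. Radius r = 3.
Part (a). Triangle bound: M_tri(r) = Σ_k |c_k| r^k
  = |0|·3^0 + |-2|·3^1 + |4|·3^2 + |-4|·3^3 + |-4|·3^4
  = 0 + 6 + 36 + 108 + 324 = 474.
This bounds M(r) := max_{|z|=r} |p(z)| from above; equality holds iff all terms c_k z^k can be made to align in phase at a single z on |z|=r.
Part (b). At z = 3 (real, on the circle |z| = r):
  p(3) = (0)·3^0 + (-2)·3^1 + (4)·3^2 + (-4)·3^3 + (-4)·3^4 = -402.
  |p(3)| = 402.
Check: |p(3)| = 402 ≤ 474 = M_tri(3). ✓ Equality does not hold at z = 3 (the coefficients have mixed signs, so the terms do not all align in phase there).

M_tri(3) = 474; |p(3)| = 402; equality at z=3: no.


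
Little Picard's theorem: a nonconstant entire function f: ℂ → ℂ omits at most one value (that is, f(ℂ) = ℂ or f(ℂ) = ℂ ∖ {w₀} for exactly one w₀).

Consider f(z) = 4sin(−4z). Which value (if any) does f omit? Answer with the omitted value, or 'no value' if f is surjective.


Little Picard bounds the complement of f(ℂ) to at most one point.
sin is entire and surjective onto ℂ: for every w ∈ ℂ, sin(ζ) = w has a solution ζ ∈ ℂ (e.g., via the complex inverse arcsin). With ζ = −4z this gives z = ζ/(-4). Then 4·sin(−4z) takes every value in 4·ℂ = ℂ, and adding 0 is a bijection of ℂ. So f is surjective and omits no value. (Note: only on the real line is sin bounded by [−1, 1].)

Omitted value: no value.


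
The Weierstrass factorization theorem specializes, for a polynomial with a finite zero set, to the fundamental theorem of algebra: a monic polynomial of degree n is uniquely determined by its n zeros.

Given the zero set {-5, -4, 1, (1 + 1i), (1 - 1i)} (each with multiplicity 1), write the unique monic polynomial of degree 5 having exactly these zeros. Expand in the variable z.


The polynomial is p(z) = ∏_{α ∈ S} (z − α), where S = {-5, -4, 1, (1 + 1i), (1 - 1i)}.
Expanding the product yields: p(z) = z^5 + 6·z^4 -3·z^3 -26·z^2 + 62·z -40.
Note conjugate pairs combine to real quadratics: (z − (1+1i))(z − (1−1i)) = z² − 2z + 2.
The resulting polynomial has degree 5 and real coefficients as required.

p(z) = z^5 + 6·z^4 -3·z^3 -26·z^2 + 62·z -40.


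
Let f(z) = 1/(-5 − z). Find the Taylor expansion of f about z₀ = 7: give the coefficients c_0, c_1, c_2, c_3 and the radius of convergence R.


Let w = z − z₀, so z = z₀ + w.
Then -5 − z = -5 − (z₀ + w) = (-5 − z₀) − w = -12 − w.
f(z) = 1/(-12 − w) = (1/(-12)) · 1/(1 − w/(-12)) = Σ_{n≥0} w^n / (-12)^(n+1).
So c_n = 1/(-12)^(n+1):
  c_0 = 1/(-12)^1 = -1/12.
  c_1 = 1/(-12)^2 = 1/144.
  c_2 = 1/(-12)^3 = -1/1728.
  c_3 = 1/(-12)^4 = 1/20736.
The series is valid for |w/d| < 1, i.e. |z − z₀| < |d|.
Radius of convergence: R = |-5 − z₀| = |-12| = 12 (distance from z₀ to the singularity z = -5).

c_0 = -1/12, c_1 = 1/144, c_2 = -1/1728, c_3 = 1/20736; R = 12.


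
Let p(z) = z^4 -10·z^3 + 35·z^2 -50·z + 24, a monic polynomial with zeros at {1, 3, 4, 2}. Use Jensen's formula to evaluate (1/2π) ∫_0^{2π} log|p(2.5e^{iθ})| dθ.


Zeros: 1, 2, 3, 4; r = 2.5.
Inside |z| < r: 1, 2. Outside (|z| ≥ r): 3, 4.
p(0) = 24, so log|p(0)| = log(24) = 3.1781.
Apply Jensen: I(r) = log|p(0)| + Σ_k log(r/|z_k|), summed over zeros inside |z| < r.
  log(r/|z_k|) for z_k = 1: log(2.5/1) = 0.9163
  log(r/|z_k|) for z_k = 2: log(2.5/2) = 0.2231
  Outside zeros (3, 4) contribute nothing to the Jensen sum.
Sum over inside zeros: 1.1394.
I(r) = log|p(0)| + (inside sum) = 3.1781 + 1.1394 = 4.3175.
Note: since some zeros are outside |z| ≤ r, the simplified n·log(r) form does NOT apply — only the inside zeros contribute.

I(r) ≈ 4.3175.


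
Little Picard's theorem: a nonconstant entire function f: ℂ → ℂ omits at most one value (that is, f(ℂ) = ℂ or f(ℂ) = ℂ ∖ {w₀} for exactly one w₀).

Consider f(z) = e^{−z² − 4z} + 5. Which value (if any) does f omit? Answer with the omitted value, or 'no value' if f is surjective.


Little Picard bounds the complement of f(ℂ) to at most one point.
The exponent g(z) = −z² − 4z is a nonconstant polynomial, hence surjective onto ℂ. So e^{g(z)} takes every value in {e^w : w ∈ ℂ} = ℂ ∖ {0}. Adding 5 shifts the range to ℂ ∖ {5}. f omits exactly 5.

Omitted value: 5.


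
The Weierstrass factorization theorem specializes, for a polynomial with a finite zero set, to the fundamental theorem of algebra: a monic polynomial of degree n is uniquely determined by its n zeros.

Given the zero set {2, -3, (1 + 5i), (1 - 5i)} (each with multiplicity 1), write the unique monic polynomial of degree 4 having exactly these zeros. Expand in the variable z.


The polynomial is p(z) = ∏_{α ∈ S} (z − α), where S = {2, -3, (1 + 5i), (1 - 5i)}.
Expanding the product yields: p(z) = z^4 -z^3 + 18·z^2 + 38·z -156.
Note conjugate pairs combine to real quadratics: (z − (1+5i))(z − (1−5i)) = z² − 2z + 26.
The resulting polynomial has degree 4 and real coefficients as required.

p(z) = z^4 -z^3 + 18·z^2 + 38·z -156.


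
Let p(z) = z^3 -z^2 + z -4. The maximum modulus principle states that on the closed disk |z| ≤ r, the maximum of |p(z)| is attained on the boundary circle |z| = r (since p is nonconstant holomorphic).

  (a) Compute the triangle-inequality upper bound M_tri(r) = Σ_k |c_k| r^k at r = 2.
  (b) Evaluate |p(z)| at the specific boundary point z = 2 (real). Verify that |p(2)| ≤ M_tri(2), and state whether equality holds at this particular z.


Coefficients: c_0 = -4, c_1 = 1, c_2 = -1, c_3 = 1. Radius r = 2.
Part (a). Triangle bound: M_tri(r) = Σ_k |c_k| r^k
  = |-4|·2^0 + |1|·2^1 + |-1|·2^2 + |1|·2^3
  = 4 + 2 + 4 + 8 = 18.
This bounds M(r) := max_{|z|=r} |p(z)| from above; equality holds iff all terms c_k z^k can be made to align in phase at a single z on |z|=r.
Part (b). At z = 2 (real, on the circle |z| = r):
  p(2) = (-4)·2^0 + (1)·2^1 + (-1)·2^2 + (1)·2^3 = 2.
  |p(2)| = 2.
Check: |p(2)| = 2 ≤ 18 = M_tri(2). ✓ Equality does not hold at z = 2 (the coefficients have mixed signs, so the terms do not all align in phase there).

M_tri(2) = 18; |p(2)| = 2; equality at z=2: no.


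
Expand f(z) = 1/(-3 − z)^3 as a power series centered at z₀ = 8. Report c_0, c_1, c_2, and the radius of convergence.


Let w = z − z₀, so z = z₀ + w.
Then -3 − z = -3 − (z₀ + w) = (-3 − z₀) − w = -11 − w.
f(z) = 1/(-11 − w)^3 = (1/(-11)^3) · (1 − w/(-11))^{−3}.
By the binomial series (1−u)^{−3} = Σ_{n≥0} C(n+2, 2) u^n for |u|<1, with u = w/(-11):
  c_n = C(n+2, 2) / (-11)^(n+3).
  c_0 = 1/(-11)^3 = -1/1331.
  c_1 = 3/(-11)^4 = 3/14641.
  c_2 = 6/(-11)^5 = -6/161051.
The series is valid for |w/d| < 1, i.e. |z − z₀| < |d|.
Radius of convergence: R = |-3 − z₀| = |-11| = 11 (distance from z₀ to the singularity z = -3).

c_0 = -1/1331, c_1 = 3/14641, c_2 = -6/161051; R = 11.


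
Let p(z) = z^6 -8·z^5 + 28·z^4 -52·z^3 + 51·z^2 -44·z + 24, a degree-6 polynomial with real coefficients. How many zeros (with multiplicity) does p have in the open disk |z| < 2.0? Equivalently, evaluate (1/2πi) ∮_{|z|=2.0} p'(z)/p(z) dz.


The zeros of p are: 1, 3, (2 + 2i), (2 - 2i), (0 + 1i), (0 - 1i).
Their magnitudes are: 1, 3, 2.828, 2.828, 1, 1.
Zeros with |z| < R = 2.0: 1, (0 + 1i), (0 - 1i).
Count = 3.
By the argument principle, (1/2πi) ∮_{|z|=R} p'(z)/p(z) dz equals exactly this count.

Number of zeros inside |z| < 2.0: 3.


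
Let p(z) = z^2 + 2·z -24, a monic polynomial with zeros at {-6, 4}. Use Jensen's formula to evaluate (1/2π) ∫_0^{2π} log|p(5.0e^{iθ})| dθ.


Zeros: -6, 4; r = 5.0.
Inside |z| < r: 4. Outside (|z| ≥ r): -6.
p(0) = -24, so log|p(0)| = log(24) = 3.1781.
Apply Jensen: I(r) = log|p(0)| + Σ_k log(r/|z_k|), summed over zeros inside |z| < r.
  log(r/|z_k|) for z_k = 4: log(5.0/4) = 0.2231
  Outside zeros (-6) contribute nothing to the Jensen sum.
Sum over inside zeros: 0.2231.
I(r) = log|p(0)| + (inside sum) = 3.1781 + 0.2231 = 3.4012.
Note: since some zeros are outside |z| ≤ r, the simplified n·log(r) form does NOT apply — only the inside zeros contribute.

I(r) ≈ 3.4012.


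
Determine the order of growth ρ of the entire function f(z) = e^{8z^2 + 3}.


|e^{8z^2 + 3}| = e^{Re(8·z^2) + 3} ≤ e^{8|z|^2 + 3} = e^{8r^2 + 3} on |z| = r, so ρ ≤ 2. Choosing z on |z|=r so that 8·z^2 is real positive (always possible by picking arg z appropriately) gives |f(z)| = e^{8r^2 + 3}, matching the bound. The additive constant 3 does not affect log log M(r) ~ 2·log r. Hence ρ = 2.
Therefore ρ = 2.

Order ρ = 2.


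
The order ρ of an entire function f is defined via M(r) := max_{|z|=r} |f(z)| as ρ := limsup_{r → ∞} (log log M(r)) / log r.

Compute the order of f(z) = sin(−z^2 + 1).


Write sin(w) = (e^{iw} ± e^{−iw})/(2 or 2i), so |sin(w)| ≤ e^{|w|}. With w = −z^2 + 1, |w| ≤ 1r^2 + 1 on |z|=r, giving M(r) ≤ e^{1r^2 + 1} and ρ ≤ 2. For the lower bound, choose z on |z|=r with -1z^2 purely imaginary of modulus 1r^2; then |sin(−z^2 + 1)| grows like e^{1r^2}/2, so ρ ≥ 2. Hence ρ = 2.
Therefore ρ = 2.

Order ρ = 2.


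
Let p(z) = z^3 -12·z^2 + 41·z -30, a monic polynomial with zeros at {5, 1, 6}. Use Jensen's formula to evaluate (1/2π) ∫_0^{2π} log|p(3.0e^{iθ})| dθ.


Zeros: 1, 5, 6; r = 3.0.
Inside |z| < r: 1. Outside (|z| ≥ r): 5, 6.
p(0) = -30, so log|p(0)| = log(30) = 3.4012.
Apply Jensen: I(r) = log|p(0)| + Σ_k log(r/|z_k|), summed over zeros inside |z| < r.
  log(r/|z_k|) for z_k = 1: log(3.0/1) = 1.0986
  Outside zeros (5, 6) contribute nothing to the Jensen sum.
Sum over inside zeros: 1.0986.
I(r) = log|p(0)| + (inside sum) = 3.4012 + 1.0986 = 4.4998.
Note: since some zeros are outside |z| ≤ r, the simplified n·log(r) form does NOT apply — only the inside zeros contribute.

I(r) ≈ 4.4998.


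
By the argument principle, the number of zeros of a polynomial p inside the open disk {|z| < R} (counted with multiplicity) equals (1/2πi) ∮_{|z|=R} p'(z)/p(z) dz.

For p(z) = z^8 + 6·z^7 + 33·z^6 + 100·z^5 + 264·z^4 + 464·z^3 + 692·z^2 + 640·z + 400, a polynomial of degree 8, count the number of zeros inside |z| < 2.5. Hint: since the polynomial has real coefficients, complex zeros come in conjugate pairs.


The zeros of p are: (-1 + 3i), (-1 - 3i), (-1 + 1i), (-1 - 1i), (-1 + 2i), (-1 - 2i), (0 + 2i), (0 - 2i).
Their magnitudes are: 3.162, 3.162, 1.414, 1.414, 2.236, 2.236, 2, 2.
Zeros with |z| < R = 2.5: (-1 + 1i), (-1 - 1i), (-1 + 2i), (-1 - 2i), (0 + 2i), (0 - 2i).
Count = 6.
By the argument principle, (1/2πi) ∮_{|z|=R} p'(z)/p(z) dz equals exactly this count.

Number of zeros inside |z| < 2.5: 6.


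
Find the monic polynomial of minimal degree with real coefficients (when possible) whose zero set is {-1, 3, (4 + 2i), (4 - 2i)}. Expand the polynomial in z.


The polynomial is p(z) = ∏_{α ∈ S} (z − α), where S = {-1, 3, (4 + 2i), (4 - 2i)}.
Expanding the product yields: p(z) = z^4 -10·z^3 + 33·z^2 -16·z -60.
Note conjugate pairs combine to real quadratics: (z − (4+2i))(z − (4−2i)) = z² − 8z + 20.
The resulting polynomial has degree 4 and real coefficients as required.

p(z) = z^4 -10·z^3 + 33·z^2 -16·z -60.


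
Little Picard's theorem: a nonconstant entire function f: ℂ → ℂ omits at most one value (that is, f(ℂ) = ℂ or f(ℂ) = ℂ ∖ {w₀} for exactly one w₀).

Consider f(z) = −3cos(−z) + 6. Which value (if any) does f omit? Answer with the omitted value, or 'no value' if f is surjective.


Little Picard bounds the complement of f(ℂ) to at most one point.
cos is entire and surjective onto ℂ: for every w ∈ ℂ, cos(ζ) = w has a solution ζ ∈ ℂ (e.g., via the complex inverse arccos). With ζ = −z this gives z = ζ/(-1). Then -3·cos(−z) takes every value in -3·ℂ = ℂ, and adding 6 is a bijection of ℂ. So f is surjective and omits no value. (Note: only on the real line is cos bounded by [−1, 1].)

Omitted value: no value.


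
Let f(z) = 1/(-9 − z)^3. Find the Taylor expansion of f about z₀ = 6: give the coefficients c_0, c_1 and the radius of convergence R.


Let w = z − z₀, so z = z₀ + w.
Then -9 − z = -9 − (z₀ + w) = (-9 − z₀) − w = -15 − w.
f(z) = 1/(-15 − w)^3 = (1/(-15)^3) · (1 − w/(-15))^{−3}.
By the binomial series (1−u)^{−3} = Σ_{n≥0} C(n+2, 2) u^n for |u|<1, with u = w/(-15):
  c_n = C(n+2, 2) / (-15)^(n+3).
  c_0 = 1/(-15)^3 = -1/3375.
  c_1 = 3/(-15)^4 = 1/16875.
The series is valid for |w/d| < 1, i.e. |z − z₀| < |d|.
Radius of convergence: R = |-9 − z₀| = |-15| = 15 (distance from z₀ to the singularity z = -9).

c_0 = -1/3375, c_1 = 1/16875; R = 15.


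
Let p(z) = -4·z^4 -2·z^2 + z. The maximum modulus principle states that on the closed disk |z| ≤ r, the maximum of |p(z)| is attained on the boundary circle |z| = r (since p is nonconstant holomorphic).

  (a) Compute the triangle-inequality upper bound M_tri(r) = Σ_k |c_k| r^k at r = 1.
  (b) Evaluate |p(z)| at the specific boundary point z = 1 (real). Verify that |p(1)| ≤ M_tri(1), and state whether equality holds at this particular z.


Coefficients: c_0 = 0, c_1 = 1, c_2 = -2, c_3 = 0, c_4 = -4. Radius r = 1.
Part (a). Triangle bound: M_tri(r) = Σ_k |c_k| r^k
  = |0|·1^0 + |1|·1^1 + |-2|·1^2 + |0|·1^3 + |-4|·1^4
  = 0 + 1 + 2 + 0 + 4 = 7.
This bounds M(r) := max_{|z|=r} |p(z)| from above; equality holds iff all terms c_k z^k can be made to align in phase at a single z on |z|=r.
Part (b). At z = 1 (real, on the circle |z| = r):
  p(1) = (0)·1^0 + (1)·1^1 + (-2)·1^2 + (0)·1^3 + (-4)·1^4 = -5.
  |p(1)| = 5.
Check: |p(1)| = 5 ≤ 7 = M_tri(1). ✓ Equality does not hold at z = 1 (the coefficients have mixed signs, so the terms do not all align in phase there).

M_tri(1) = 7; |p(1)| = 5; equality at z=1: no.


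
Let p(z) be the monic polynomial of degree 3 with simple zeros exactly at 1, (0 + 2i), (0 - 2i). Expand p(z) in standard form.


The polynomial is p(z) = ∏_{α ∈ S} (z − α), where S = {1, (0 + 2i), (0 - 2i)}.
Expanding the product yields: p(z) = z^3 -z^2 + 4·z -4.
Note conjugate pairs combine to real quadratics: (z − (0+2i))(z − (0−2i)) = z² + 4.
The resulting polynomial has degree 3 and real coefficients as required.

p(z) = z^3 -z^2 + 4·z -4.


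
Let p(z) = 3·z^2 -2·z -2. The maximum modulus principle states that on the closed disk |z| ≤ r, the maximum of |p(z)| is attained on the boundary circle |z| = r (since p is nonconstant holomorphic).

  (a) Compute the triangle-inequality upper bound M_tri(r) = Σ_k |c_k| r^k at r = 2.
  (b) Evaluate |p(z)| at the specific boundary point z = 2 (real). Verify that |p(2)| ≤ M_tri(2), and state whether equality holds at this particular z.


Coefficients: c_0 = -2, c_1 = -2, c_2 = 3. Radius r = 2.
Part (a). Triangle bound: M_tri(r) = Σ_k |c_k| r^k
  = |-2|·2^0 + |-2|·2^1 + |3|·2^2
  = 2 + 4 + 12 = 18.
This bounds M(r) := max_{|z|=r} |p(z)| from above; equality holds iff all terms c_k z^k can be made to align in phase at a single z on |z|=r.
Part (b). At z = 2 (real, on the circle |z| = r):
  p(2) = (-2)·2^0 + (-2)·2^1 + (3)·2^2 = 6.
  |p(2)| = 6.
Check: |p(2)| = 6 ≤ 18 = M_tri(2). ✓ Equality does not hold at z = 2 (the coefficients have mixed signs, so the terms do not all align in phase there).

M_tri(2) = 18; |p(2)| = 6; equality at z=2: no.


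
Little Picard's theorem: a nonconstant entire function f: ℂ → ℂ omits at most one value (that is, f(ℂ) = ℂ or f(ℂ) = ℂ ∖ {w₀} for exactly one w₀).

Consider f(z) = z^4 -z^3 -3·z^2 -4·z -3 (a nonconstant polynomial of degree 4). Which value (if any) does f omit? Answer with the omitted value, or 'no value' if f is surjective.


Little Picard bounds the complement of f(ℂ) to at most one point.
For every w ∈ ℂ, the equation p(z) − w = 0 is a nonconstant polynomial in z and hence has at least one root by the fundamental theorem of algebra. So p is surjective onto ℂ, omitting no value.

Omitted value: no value.


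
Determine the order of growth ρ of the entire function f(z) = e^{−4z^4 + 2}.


|e^{−4z^4 + 2}| = e^{Re(-4·z^4) + 2} ≤ e^{4|z|^4 + 2} = e^{4r^4 + 2} on |z| = r, so ρ ≤ 4. Choosing z on |z|=r so that -4·z^4 is real positive (always possible by picking arg z appropriately) gives |f(z)| = e^{4r^4 + 2}, matching the bound. The additive constant 2 does not affect log log M(r) ~ 4·log r. Hence ρ = 4.
Therefore ρ = 4.

Order ρ = 4.


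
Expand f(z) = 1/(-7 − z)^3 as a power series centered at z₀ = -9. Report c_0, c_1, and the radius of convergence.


Let w = z − z₀, so z = z₀ + w.
Then -7 − z = -7 − (z₀ + w) = (-7 − z₀) − w = 2 − w.
f(z) = 1/(2 − w)^3 = (1/(2)^3) · (1 − w/(2))^{−3}.
By the binomial series (1−u)^{−3} = Σ_{n≥0} C(n+2, 2) u^n for |u|<1, with u = w/(2):
  c_n = C(n+2, 2) / (2)^(n+3).
  c_0 = 1/(2)^3 = 1/8.
  c_1 = 3/(2)^4 = 3/16.
The series is valid for |w/d| < 1, i.e. |z − z₀| < |d|.
Radius of convergence: R = |-7 − z₀| = |2| = 2 (distance from z₀ to the singularity z = -7).

c_0 = 1/8, c_1 = 3/16; R = 2.


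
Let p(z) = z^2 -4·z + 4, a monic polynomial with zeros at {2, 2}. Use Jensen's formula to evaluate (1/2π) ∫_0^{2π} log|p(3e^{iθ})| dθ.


Zeros: 2, 2; r = 3.
Inside |z| < r: 2, 2. Outside (|z| ≥ r): ∅.
p(0) = 4, so log|p(0)| = log(4) = 1.3863.
Apply Jensen: I(r) = log|p(0)| + Σ_k log(r/|z_k|), summed over zeros inside |z| < r.
  log(r/|z_k|) for z_k = 2: log(3/2) = 0.4055
  log(r/|z_k|) for z_k = 2: log(3/2) = 0.4055
Sum over inside zeros: 0.8109.
I(r) = log|p(0)| + (inside sum) = 1.3863 + 0.8109 = 2.1972.
Closed form (all zeros inside, monic): I(r) = n·log(r) = 2·log(3) = 2.1972. ✓

I(r) ≈ 2.1972.


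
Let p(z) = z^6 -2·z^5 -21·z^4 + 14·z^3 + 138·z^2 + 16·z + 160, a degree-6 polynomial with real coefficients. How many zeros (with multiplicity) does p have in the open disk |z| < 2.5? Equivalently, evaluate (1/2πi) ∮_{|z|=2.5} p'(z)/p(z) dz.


The zeros of p are: (-3 + 1i), (-3 - 1i), 4, 4, (0 + 1i), (0 - 1i).
Their magnitudes are: 3.162, 3.162, 4, 4, 1, 1.
Zeros with |z| < R = 2.5: (0 + 1i), (0 - 1i).
Count = 2.
By the argument principle, (1/2πi) ∮_{|z|=R} p'(z)/p(z) dz equals exactly this count.

Number of zeros inside |z| < 2.5: 2.


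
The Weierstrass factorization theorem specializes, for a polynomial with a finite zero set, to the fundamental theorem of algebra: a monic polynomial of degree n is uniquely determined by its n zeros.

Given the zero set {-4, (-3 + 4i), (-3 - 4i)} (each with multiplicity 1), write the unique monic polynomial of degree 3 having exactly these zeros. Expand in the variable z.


The polynomial is p(z) = ∏_{α ∈ S} (z − α), where S = {-4, (-3 + 4i), (-3 - 4i)}.
Expanding the product yields: p(z) = z^3 + 10·z^2 + 49·z + 100.
Note conjugate pairs combine to real quadratics: (z − (-3+4i))(z − (-3−4i)) = z² + 6z + 25.
The resulting polynomial has degree 3 and real coefficients as required.

p(z) = z^3 + 10·z^2 + 49·z + 100.


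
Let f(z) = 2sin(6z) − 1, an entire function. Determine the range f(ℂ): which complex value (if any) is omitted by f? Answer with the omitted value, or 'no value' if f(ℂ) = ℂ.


Little Picard bounds the complement of f(ℂ) to at most one point.
sin is entire and surjective onto ℂ: for every w ∈ ℂ, sin(ζ) = w has a solution ζ ∈ ℂ (e.g., via the complex inverse arcsin). With ζ = 6z this gives z = ζ/(6). Then 2·sin(6z) takes every value in 2·ℂ = ℂ, and adding -1 is a bijection of ℂ. So f is surjective and omits no value. (Note: only on the real line is sin bounded by [−1, 1].)

Omitted value: no value.


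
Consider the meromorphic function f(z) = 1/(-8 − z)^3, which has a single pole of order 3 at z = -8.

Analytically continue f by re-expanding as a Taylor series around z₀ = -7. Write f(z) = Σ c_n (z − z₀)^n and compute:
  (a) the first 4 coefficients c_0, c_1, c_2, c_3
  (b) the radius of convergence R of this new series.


Let w = z − z₀, so z = z₀ + w.
Then -8 − z = -8 − (z₀ + w) = (-8 − z₀) − w = -1 − w.
f(z) = 1/(-1 − w)^3 = (1/(-1)^3) · (1 − w/(-1))^{−3}.
By the binomial series (1−u)^{−3} = Σ_{n≥0} C(n+2, 2) u^n for |u|<1, with u = w/(-1):
  c_n = C(n+2, 2) / (-1)^(n+3).
  c_0 = 1/(-1)^3 = -1.
  c_1 = 3/(-1)^4 = 3.
  c_2 = 6/(-1)^5 = -6.
  c_3 = 10/(-1)^6 = 10.
The series is valid for |w/d| < 1, i.e. |z − z₀| < |d|.
Radius of convergence: R = |-8 − z₀| = |-1| = 1 (distance from z₀ to the singularity z = -8).

c_0 = -1, c_1 = 3, c_2 = -6, c_3 = 10; R = 1.


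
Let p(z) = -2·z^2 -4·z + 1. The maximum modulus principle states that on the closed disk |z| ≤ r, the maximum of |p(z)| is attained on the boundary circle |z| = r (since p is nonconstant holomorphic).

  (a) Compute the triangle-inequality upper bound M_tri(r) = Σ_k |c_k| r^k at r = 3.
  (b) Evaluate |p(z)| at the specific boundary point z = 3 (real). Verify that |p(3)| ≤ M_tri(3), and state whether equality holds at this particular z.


Coefficients: c_0 = 1, c_1 = -4, c_2 = -2. Radius r = 3.
Part (a). Triangle bound: M_tri(r) = Σ_k |c_k| r^k
  = |1|·3^0 + |-4|·3^1 + |-2|·3^2
  = 1 + 12 + 18 = 31.
This bounds M(r) := max_{|z|=r} |p(z)| from above; equality holds iff all terms c_k z^k can be made to align in phase at a single z on |z|=r.
Part (b). At z = 3 (real, on the circle |z| = r):
  p(3) = (1)·3^0 + (-4)·3^1 + (-2)·3^2 = -29.
  |p(3)| = 29.
Check: |p(3)| = 29 ≤ 31 = M_tri(3). ✓ Equality does not hold at z = 3 (the coefficients have mixed signs, so the terms do not all align in phase there).

M_tri(3) = 31; |p(3)| = 29; equality at z=3: no.


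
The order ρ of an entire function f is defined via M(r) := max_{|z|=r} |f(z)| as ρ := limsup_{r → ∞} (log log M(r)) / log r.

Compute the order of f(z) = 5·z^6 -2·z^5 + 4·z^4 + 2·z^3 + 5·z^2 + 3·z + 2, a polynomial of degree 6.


|f(z)| ≤ Σ|c_k|·r^k = O(r^6) as r → ∞. Polynomial growth is O(e^{r^ε}) for every ε > 0 (since r^6/e^{r^ε} → 0), so ρ ≤ ε for all ε > 0, i.e. ρ = 0. Every nonconstant polynomial has order 0.
Therefore ρ = 0.

Order ρ = 0.


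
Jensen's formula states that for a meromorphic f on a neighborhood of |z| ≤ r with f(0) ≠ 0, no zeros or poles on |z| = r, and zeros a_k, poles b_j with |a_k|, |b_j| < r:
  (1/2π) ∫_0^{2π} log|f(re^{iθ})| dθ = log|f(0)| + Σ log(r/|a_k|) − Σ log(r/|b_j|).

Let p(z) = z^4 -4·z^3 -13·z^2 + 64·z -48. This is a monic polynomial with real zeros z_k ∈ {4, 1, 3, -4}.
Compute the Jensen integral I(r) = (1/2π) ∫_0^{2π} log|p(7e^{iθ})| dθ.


Zeros: -4, 1, 3, 4; r = 7.
Inside |z| < r: -4, 1, 3, 4. Outside (|z| ≥ r): ∅.
p(0) = -48, so log|p(0)| = log(48) = 3.8712.
Apply Jensen: I(r) = log|p(0)| + Σ_k log(r/|z_k|), summed over zeros inside |z| < r.
  log(r/|z_k|) for z_k = 4: log(7/4) = 0.5596
  log(r/|z_k|) for z_k = 1: log(7/1) = 1.9459
  log(r/|z_k|) for z_k = 3: log(7/3) = 0.8473
  log(r/|z_k|) for z_k = -4: log(7/4) = 0.5596
Sum over inside zeros: 3.9124.
I(r) = log|p(0)| + (inside sum) = 3.8712 + 3.9124 = 7.7836.
Closed form (all zeros inside, monic): I(r) = n·log(r) = 4·log(7) = 7.7836. ✓

I(r) ≈ 7.7836.


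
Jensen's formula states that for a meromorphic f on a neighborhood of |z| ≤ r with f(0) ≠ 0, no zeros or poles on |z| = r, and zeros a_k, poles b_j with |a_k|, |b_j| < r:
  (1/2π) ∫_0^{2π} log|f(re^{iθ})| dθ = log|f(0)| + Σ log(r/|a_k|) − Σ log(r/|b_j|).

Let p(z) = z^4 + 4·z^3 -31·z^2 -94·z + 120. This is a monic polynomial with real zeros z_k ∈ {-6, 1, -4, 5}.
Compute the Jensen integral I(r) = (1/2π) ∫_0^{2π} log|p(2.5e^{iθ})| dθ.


Zeros: -6, -4, 1, 5; r = 2.5.
Inside |z| < r: 1. Outside (|z| ≥ r): -6, -4, 5.
p(0) = 120, so log|p(0)| = log(120) = 4.7875.
Apply Jensen: I(r) = log|p(0)| + Σ_k log(r/|z_k|), summed over zeros inside |z| < r.
  log(r/|z_k|) for z_k = 1: log(2.5/1) = 0.9163
  Outside zeros (-6, -4, 5) contribute nothing to the Jensen sum.
Sum over inside zeros: 0.9163.
I(r) = log|p(0)| + (inside sum) = 4.7875 + 0.9163 = 5.7038.
Note: since some zeros are outside |z| ≤ r, the simplified n·log(r) form does NOT apply — only the inside zeros contribute.

I(r) ≈ 5.7038.


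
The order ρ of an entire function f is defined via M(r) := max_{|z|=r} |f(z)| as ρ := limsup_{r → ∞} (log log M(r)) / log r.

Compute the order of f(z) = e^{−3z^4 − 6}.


|e^{−3z^4 − 6}| = e^{Re(-3·z^4) + -6} ≤ e^{3|z|^4 + -6} = e^{3r^4 + -6} on |z| = r, so ρ ≤ 4. Choosing z on |z|=r so that -3·z^4 is real positive (always possible by picking arg z appropriately) gives |f(z)| = e^{3r^4 + -6}, matching the bound. The additive constant -6 does not affect log log M(r) ~ 4·log r. Hence ρ = 4.
Therefore ρ = 4.

Order ρ = 4.


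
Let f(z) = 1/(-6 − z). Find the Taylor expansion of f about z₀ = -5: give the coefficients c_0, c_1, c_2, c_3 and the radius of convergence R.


Let w = z − z₀, so z = z₀ + w.
Then -6 − z = -6 − (z₀ + w) = (-6 − z₀) − w = -1 − w.
f(z) = 1/(-1 − w) = (1/(-1)) · 1/(1 − w/(-1)) = Σ_{n≥0} w^n / (-1)^(n+1).
So c_n = 1/(-1)^(n+1):
  c_0 = 1/(-1)^1 = -1.
  c_1 = 1/(-1)^2 = 1.
  c_2 = 1/(-1)^3 = -1.
  c_3 = 1/(-1)^4 = 1.
The series is valid for |w/d| < 1, i.e. |z − z₀| < |d|.
Radius of convergence: R = |-6 − z₀| = |-1| = 1 (distance from z₀ to the singularity z = -6).

c_0 = -1, c_1 = 1, c_2 = -1, c_3 = 1; R = 1.


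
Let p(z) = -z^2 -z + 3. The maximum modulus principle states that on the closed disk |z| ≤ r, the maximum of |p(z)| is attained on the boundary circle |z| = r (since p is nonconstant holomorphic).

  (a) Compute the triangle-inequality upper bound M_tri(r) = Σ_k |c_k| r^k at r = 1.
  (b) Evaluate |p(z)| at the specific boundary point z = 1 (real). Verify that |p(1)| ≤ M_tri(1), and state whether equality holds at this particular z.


Coefficients: c_0 = 3, c_1 = -1, c_2 = -1. Radius r = 1.
Part (a). Triangle bound: M_tri(r) = Σ_k |c_k| r^k
  = |3|·1^0 + |-1|·1^1 + |-1|·1^2
  = 3 + 1 + 1 = 5.
This bounds M(r) := max_{|z|=r} |p(z)| from above; equality holds iff all terms c_k z^k can be made to align in phase at a single z on |z|=r.
Part (b). At z = 1 (real, on the circle |z| = r):
  p(1) = (3)·1^0 + (-1)·1^1 + (-1)·1^2 = 1.
  |p(1)| = 1.
Check: |p(1)| = 1 ≤ 5 = M_tri(1). ✓ Equality does not hold at z = 1 (the coefficients have mixed signs, so the terms do not all align in phase there).

M_tri(1) = 5; |p(1)| = 1; equality at z=1: no.


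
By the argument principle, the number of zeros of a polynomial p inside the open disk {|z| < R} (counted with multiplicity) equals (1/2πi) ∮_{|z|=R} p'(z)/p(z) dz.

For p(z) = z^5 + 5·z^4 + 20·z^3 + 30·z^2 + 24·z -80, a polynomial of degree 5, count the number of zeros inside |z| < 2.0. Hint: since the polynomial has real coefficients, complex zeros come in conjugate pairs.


The zeros of p are: 1, (-1 + 3i), (-1 - 3i), (-2 + 2i), (-2 - 2i).
Their magnitudes are: 1, 3.162, 3.162, 2.828, 2.828.
Zeros with |z| < R = 2.0: 1.
Count = 1.
By the argument principle, (1/2πi) ∮_{|z|=R} p'(z)/p(z) dz equals exactly this count.

Number of zeros inside |z| < 2.0: 1.


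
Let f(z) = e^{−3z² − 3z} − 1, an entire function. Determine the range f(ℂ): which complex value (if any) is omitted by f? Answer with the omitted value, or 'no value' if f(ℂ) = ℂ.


Little Picard bounds the complement of f(ℂ) to at most one point.
The exponent g(z) = −3z² − 3z is a nonconstant polynomial, hence surjective onto ℂ. So e^{g(z)} takes every value in {e^w : w ∈ ℂ} = ℂ ∖ {0}. Adding -1 shifts the range to ℂ ∖ {-1}. f omits exactly -1.

Omitted value: -1.


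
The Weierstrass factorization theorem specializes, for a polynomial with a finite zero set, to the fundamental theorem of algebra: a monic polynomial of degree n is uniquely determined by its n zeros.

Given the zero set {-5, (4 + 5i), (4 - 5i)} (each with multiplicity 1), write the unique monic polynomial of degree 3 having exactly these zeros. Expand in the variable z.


The polynomial is p(z) = ∏_{α ∈ S} (z − α), where S = {-5, (4 + 5i), (4 - 5i)}.
Expanding the product yields: p(z) = z^3 -3·z^2 + z + 205.
Note conjugate pairs combine to real quadratics: (z − (4+5i))(z − (4−5i)) = z² − 8z + 41.
The resulting polynomial has degree 3 and real coefficients as required.

p(z) = z^3 -3·z^2 + z + 205.


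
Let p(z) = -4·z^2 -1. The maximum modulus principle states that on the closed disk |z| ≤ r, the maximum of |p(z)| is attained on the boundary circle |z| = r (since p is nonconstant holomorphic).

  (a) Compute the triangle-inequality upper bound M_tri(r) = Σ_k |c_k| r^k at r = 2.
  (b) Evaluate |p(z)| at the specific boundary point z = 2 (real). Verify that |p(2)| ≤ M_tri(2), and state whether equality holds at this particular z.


Coefficients: c_0 = -1, c_1 = 0, c_2 = -4. Radius r = 2.
Part (a). Triangle bound: M_tri(r) = Σ_k |c_k| r^k
  = |-1|·2^0 + |0|·2^1 + |-4|·2^2
  = 1 + 0 + 16 = 17.
This bounds M(r) := max_{|z|=r} |p(z)| from above; equality holds iff all terms c_k z^k can be made to align in phase at a single z on |z|=r.
Part (b). At z = 2 (real, on the circle |z| = r):
  p(2) = (-1)·2^0 + (0)·2^1 + (-4)·2^2 = -17.
  |p(2)| = 17.
Since all nonzero coefficients share the same sign, |p(2)| = 17 = M_tri(2); the triangle bound is attained at z = 2, so in fact M(r) = 17.

M_tri(2) = 17; |p(2)| = 17; equality at z=2: yes.


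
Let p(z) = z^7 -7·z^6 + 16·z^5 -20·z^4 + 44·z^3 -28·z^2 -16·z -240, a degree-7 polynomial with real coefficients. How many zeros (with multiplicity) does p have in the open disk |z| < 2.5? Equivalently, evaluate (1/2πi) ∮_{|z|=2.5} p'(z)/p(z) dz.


The zeros of p are: 3, (-1 + 1i), (-1 - 1i), (3 + 1i), (3 - 1i), (0 + 2i), (0 - 2i).
Their magnitudes are: 3, 1.414, 1.414, 3.162, 3.162, 2, 2.
Zeros with |z| < R = 2.5: (-1 + 1i), (-1 - 1i), (0 + 2i), (0 - 2i).
Count = 4.
By the argument principle, (1/2πi) ∮_{|z|=R} p'(z)/p(z) dz equals exactly this count.

Number of zeros inside |z| < 2.5: 4.


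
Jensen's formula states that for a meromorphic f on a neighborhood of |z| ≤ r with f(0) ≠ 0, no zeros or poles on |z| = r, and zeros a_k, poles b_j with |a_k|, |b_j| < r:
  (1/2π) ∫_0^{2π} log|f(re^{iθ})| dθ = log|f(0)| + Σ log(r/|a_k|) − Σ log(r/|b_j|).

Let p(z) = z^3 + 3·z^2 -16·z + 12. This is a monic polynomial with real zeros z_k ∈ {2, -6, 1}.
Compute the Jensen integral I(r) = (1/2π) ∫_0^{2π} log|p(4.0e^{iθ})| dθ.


Zeros: -6, 1, 2; r = 4.0.
Inside |z| < r: 1, 2. Outside (|z| ≥ r): -6.
p(0) = 12, so log|p(0)| = log(12) = 2.4849.
Apply Jensen: I(r) = log|p(0)| + Σ_k log(r/|z_k|), summed over zeros inside |z| < r.
  log(r/|z_k|) for z_k = 2: log(4.0/2) = 0.6931
  log(r/|z_k|) for z_k = 1: log(4.0/1) = 1.3863
  Outside zeros (-6) contribute nothing to the Jensen sum.
Sum over inside zeros: 2.0794.
I(r) = log|p(0)| + (inside sum) = 2.4849 + 2.0794 = 4.5643.
Note: since some zeros are outside |z| ≤ r, the simplified n·log(r) form does NOT apply — only the inside zeros contribute.

I(r) ≈ 4.5643.


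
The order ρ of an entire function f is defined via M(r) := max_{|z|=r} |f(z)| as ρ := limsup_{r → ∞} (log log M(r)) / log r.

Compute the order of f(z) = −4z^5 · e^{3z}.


M(r) = max_{|z|=r} |-4|·|z|^5·|e^{3z}| = 4·r^5 · e^{3r^1} (the factors attain their maxima compatibly on |z|=r). Then log M(r) = log 4 + 5·log r + 3r^1, dominated by the last term, so log log M(r) ~ 1·log r. The polynomial factor -4z^5 contributes only a log r term and does not affect the order. ρ = 1.
Therefore ρ = 1.

Order ρ = 1.


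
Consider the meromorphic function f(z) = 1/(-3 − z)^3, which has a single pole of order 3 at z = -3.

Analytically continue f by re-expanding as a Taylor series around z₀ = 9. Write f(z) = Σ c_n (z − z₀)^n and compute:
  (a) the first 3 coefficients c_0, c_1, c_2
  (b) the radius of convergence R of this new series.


Let w = z − z₀, so z = z₀ + w.
Then -3 − z = -3 − (z₀ + w) = (-3 − z₀) − w = -12 − w.
f(z) = 1/(-12 − w)^3 = (1/(-12)^3) · (1 − w/(-12))^{−3}.
By the binomial series (1−u)^{−3} = Σ_{n≥0} C(n+2, 2) u^n for |u|<1, with u = w/(-12):
  c_n = C(n+2, 2) / (-12)^(n+3).
  c_0 = 1/(-12)^3 = -1/1728.
  c_1 = 3/(-12)^4 = 1/6912.
  c_2 = 6/(-12)^5 = -1/41472.
The series is valid for |w/d| < 1, i.e. |z − z₀| < |d|.
Radius of convergence: R = |-3 − z₀| = |-12| = 12 (distance from z₀ to the singularity z = -3).

c_0 = -1/1728, c_1 = 1/6912, c_2 = -1/41472; R = 12.


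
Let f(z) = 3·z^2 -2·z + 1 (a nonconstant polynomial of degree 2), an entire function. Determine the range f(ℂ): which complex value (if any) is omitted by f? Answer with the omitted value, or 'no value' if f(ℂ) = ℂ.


Little Picard bounds the complement of f(ℂ) to at most one point.
For every w ∈ ℂ, the equation p(z) − w = 0 is a nonconstant polynomial in z and hence has at least one root by the fundamental theorem of algebra. So p is surjective onto ℂ, omitting no value.

Omitted value: no value.


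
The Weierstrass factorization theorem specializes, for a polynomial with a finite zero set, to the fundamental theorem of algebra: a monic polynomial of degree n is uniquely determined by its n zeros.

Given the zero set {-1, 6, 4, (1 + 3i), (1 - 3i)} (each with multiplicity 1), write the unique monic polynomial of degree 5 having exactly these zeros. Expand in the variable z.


The polynomial is p(z) = ∏_{α ∈ S} (z − α), where S = {-1, 6, 4, (1 + 3i), (1 - 3i)}.
Expanding the product yields: p(z) = z^5 -11·z^4 + 42·z^3 -94·z^2 + 92·z + 240.
Note conjugate pairs combine to real quadratics: (z − (1+3i))(z − (1−3i)) = z² − 2z + 10.
The resulting polynomial has degree 5 and real coefficients as required.

p(z) = z^5 -11·z^4 + 42·z^3 -94·z^2 + 92·z + 240.


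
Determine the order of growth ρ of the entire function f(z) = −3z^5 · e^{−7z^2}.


M(r) = max_{|z|=r} |-3|·|z|^5·|e^{−7z^2}| = 3·r^5 · e^{7r^2} (the factors attain their maxima compatibly on |z|=r). Then log M(r) = log 3 + 5·log r + 7r^2, dominated by the last term, so log log M(r) ~ 2·log r. The polynomial factor -3z^5 contributes only a log r term and does not affect the order. ρ = 2.
Therefore ρ = 2.

Order ρ = 2.


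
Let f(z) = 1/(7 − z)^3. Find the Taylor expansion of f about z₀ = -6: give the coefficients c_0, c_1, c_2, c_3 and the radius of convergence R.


Let w = z − z₀, so z = z₀ + w.
Then 7 − z = 7 − (z₀ + w) = (7 − z₀) − w = 13 − w.
f(z) = 1/(13 − w)^3 = (1/(13)^3) · (1 − w/(13))^{−3}.
By the binomial series (1−u)^{−3} = Σ_{n≥0} C(n+2, 2) u^n for |u|<1, with u = w/(13):
  c_n = C(n+2, 2) / (13)^(n+3).
  c_0 = 1/(13)^3 = 1/2197.
  c_1 = 3/(13)^4 = 3/28561.
  c_2 = 6/(13)^5 = 6/371293.
  c_3 = 10/(13)^6 = 10/4826809.
The series is valid for |w/d| < 1, i.e. |z − z₀| < |d|.
Radius of convergence: R = |7 − z₀| = |13| = 13 (distance from z₀ to the singularity z = 7).

c_0 = 1/2197, c_1 = 3/28561, c_2 = 6/371293, c_3 = 10/4826809; R = 13.


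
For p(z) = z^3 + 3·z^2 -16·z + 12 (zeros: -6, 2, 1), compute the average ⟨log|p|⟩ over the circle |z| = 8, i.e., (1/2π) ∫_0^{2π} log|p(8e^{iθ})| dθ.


Zeros: -6, 1, 2; r = 8.
Inside |z| < r: -6, 1, 2. Outside (|z| ≥ r): ∅.
p(0) = 12, so log|p(0)| = log(12) = 2.4849.
Apply Jensen: I(r) = log|p(0)| + Σ_k log(r/|z_k|), summed over zeros inside |z| < r.
  log(r/|z_k|) for z_k = -6: log(8/6) = 0.2877
  log(r/|z_k|) for z_k = 2: log(8/2) = 1.3863
  log(r/|z_k|) for z_k = 1: log(8/1) = 2.0794
Sum over inside zeros: 3.7534.
I(r) = log|p(0)| + (inside sum) = 2.4849 + 3.7534 = 6.2383.
Closed form (all zeros inside, monic): I(r) = n·log(r) = 3·log(8) = 6.2383. ✓

I(r) ≈ 6.2383.


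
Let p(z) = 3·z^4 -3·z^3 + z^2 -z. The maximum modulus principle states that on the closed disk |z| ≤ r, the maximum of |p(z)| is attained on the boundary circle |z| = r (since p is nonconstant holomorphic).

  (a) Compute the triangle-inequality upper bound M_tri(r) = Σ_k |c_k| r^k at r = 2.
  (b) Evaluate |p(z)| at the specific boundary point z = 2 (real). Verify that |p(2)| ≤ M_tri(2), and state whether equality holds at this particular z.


Coefficients: c_0 = 0, c_1 = -1, c_2 = 1, c_3 = -3, c_4 = 3. Radius r = 2.
Part (a). Triangle bound: M_tri(r) = Σ_k |c_k| r^k
  = |0|·2^0 + |-1|·2^1 + |1|·2^2 + |-3|·2^3 + |3|·2^4
  = 0 + 2 + 4 + 24 + 48 = 78.
This bounds M(r) := max_{|z|=r} |p(z)| from above; equality holds iff all terms c_k z^k can be made to align in phase at a single z on |z|=r.
Part (b). At z = 2 (real, on the circle |z| = r):
  p(2) = (0)·2^0 + (-1)·2^1 + (1)·2^2 + (-3)·2^3 + (3)·2^4 = 26.
  |p(2)| = 26.
Check: |p(2)| = 26 ≤ 78 = M_tri(2). ✓ Equality does not hold at z = 2 (the coefficients have mixed signs, so the terms do not all align in phase there).

M_tri(2) = 78; |p(2)| = 26; equality at z=2: no.
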